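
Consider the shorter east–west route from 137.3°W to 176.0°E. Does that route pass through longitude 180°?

Naïve |176.0 − -137.3| = 313.3° > 180°, so the shorter arc goes the other way round — across 180°.
Signed shortest Δλ = ((176.0 − -137.3 + 180) mod 360) − 180 = -46.7°.
Going west by 46.7° from -137.3° passes through 180° before reaching +176.0°.

Yes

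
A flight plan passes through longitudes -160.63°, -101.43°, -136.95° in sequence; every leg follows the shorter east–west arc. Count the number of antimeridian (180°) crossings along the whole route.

0

Leg 1: -160.63° → -101.43°, shortest Δλ = 59.2° (east) — does not cross 180°.
Leg 2: -101.43° → -136.95°, shortest Δλ = -35.52° (west) — does not cross 180°.
Total crossings: 0.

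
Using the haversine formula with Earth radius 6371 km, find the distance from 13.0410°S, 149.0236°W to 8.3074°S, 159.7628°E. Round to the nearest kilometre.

5612 km

Δλ = 159.7628 − -149.0236 = 308.7864°; wrapped into (−180°, 180°]: -51.2136°.
Δφ = -8.3074 − -13.0410 = 4.7336°.
a = sin²(Δφ/2) + cos φ₁ · cos φ₂ · sin²(Δλ/2) = 0.181769.
c = 2·atan2(√a, √(1−a)) = 0.88089 rad → d = 6371·c ≈ 5612.18 km.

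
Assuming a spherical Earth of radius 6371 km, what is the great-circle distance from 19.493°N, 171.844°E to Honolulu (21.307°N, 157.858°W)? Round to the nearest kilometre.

3159 km

Δλ = -157.858 − 171.844 = -329.702°; wrapped into (−180°, 180°]: 30.298°.
Δφ = 21.307 − 19.493 = 1.814°.
a = sin²(Δφ/2) + cos φ₁ · cos φ₂ · sin²(Δλ/2) = 0.060229.
c = 2·atan2(√a, √(1−a)) = 0.49590 rad → d = 6371·c ≈ 3159.36 km.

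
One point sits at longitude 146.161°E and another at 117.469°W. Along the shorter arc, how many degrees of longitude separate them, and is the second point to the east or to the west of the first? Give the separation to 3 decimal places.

Raw difference: -117.469 − 146.161 = -263.63°.
Normalise into (−180°, 180°]: -263.63° + 360° = 96.37°.
Positive ⇒ the second point lies to the east; separation 96.370°.

96.370° east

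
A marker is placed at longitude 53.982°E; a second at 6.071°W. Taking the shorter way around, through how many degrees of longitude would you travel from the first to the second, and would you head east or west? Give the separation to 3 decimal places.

60.053° west

Raw difference: -6.071 − 53.982 = -60.053°.
Normalise into (−180°, 180°]: -60.053° stays -60.053°.
Negative ⇒ the second point lies to the west; separation 60.053°.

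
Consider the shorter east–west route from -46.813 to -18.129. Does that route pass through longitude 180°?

Signed shortest Δλ = ((-18.129 − -46.813 + 180) mod 360) − 180 = 28.684°.
Going east by 28.684° from -46.813° reaches -18.129° without touching 180°.

No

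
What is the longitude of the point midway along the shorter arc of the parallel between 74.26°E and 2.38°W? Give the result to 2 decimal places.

Signed shortest Δλ from +74.26° to -2.38° is -76.64°.
Midpoint longitude = +74.26° + (-76.64°)/2 = +74.26° − 38.32° = +35.94°.

35.94°E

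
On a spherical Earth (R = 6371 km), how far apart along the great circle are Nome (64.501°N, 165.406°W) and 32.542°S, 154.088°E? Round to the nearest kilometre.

Δλ = 154.088 − -165.406 = 319.494°; wrapped into (−180°, 180°]: -40.506°.
Δφ = -32.542 − 64.501 = -97.043°.
a = sin²(Δφ/2) + cos φ₁ · cos φ₂ · sin²(Δλ/2) = 0.604795.
c = 2·atan2(√a, √(1−a)) = 1.78195 rad → d = 6371·c ≈ 11352.81 km.

11353 km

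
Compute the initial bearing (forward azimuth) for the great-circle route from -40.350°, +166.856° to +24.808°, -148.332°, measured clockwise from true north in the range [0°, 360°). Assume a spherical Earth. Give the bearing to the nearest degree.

Δλ = -148.332 − 166.856 = -315.188°; wrapped into (−180°, 180°]: 44.812°.
θ = atan2( sin Δλ · cos φ₂ , cos φ₁ · sin φ₂ − sin φ₁ · cos φ₂ · cos Δλ )
  = atan2(0.63974, 0.73670) = 40.971° → normalised to [0°, 360°): 40.971°.

41°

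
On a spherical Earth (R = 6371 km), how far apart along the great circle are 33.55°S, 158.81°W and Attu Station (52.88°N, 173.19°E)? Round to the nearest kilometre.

9986 km

Δλ = 173.19 − -158.81 = 332.00°; wrapped into (−180°, 180°]: -28.00°.
Δφ = 52.88 − -33.55 = 86.43°.
a = sin²(Δφ/2) + cos φ₁ · cos φ₂ · sin²(Δλ/2) = 0.498302.
c = 2·atan2(√a, √(1−a)) = 1.56740 rad → d = 6371·c ≈ 9985.90 km.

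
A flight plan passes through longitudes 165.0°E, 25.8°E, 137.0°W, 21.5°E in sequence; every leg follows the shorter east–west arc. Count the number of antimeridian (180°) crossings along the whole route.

Leg 1: +165.0° → +25.8°, shortest Δλ = -139.2° (west) — does not cross 180°.
Leg 2: +25.8° → -137.0°, shortest Δλ = -162.8° (west) — does not cross 180°.
Leg 3: -137.0° → +21.5°, shortest Δλ = 158.5° (east) — does not cross 180°.
Total crossings: 0.

0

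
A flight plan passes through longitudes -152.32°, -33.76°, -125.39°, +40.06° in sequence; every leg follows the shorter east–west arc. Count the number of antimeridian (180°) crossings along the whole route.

Leg 1: -152.32° → -33.76°, shortest Δλ = 118.56° (east) — does not cross 180°.
Leg 2: -33.76° → -125.39°, shortest Δλ = -91.63° (west) — does not cross 180°.
Leg 3: -125.39° → +40.06°, shortest Δλ = 165.45° (east) — does not cross 180°.
Total crossings: 0.

0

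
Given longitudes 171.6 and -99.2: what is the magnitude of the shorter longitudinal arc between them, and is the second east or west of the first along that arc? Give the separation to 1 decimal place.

Raw difference: -99.2 − 171.6 = -270.8°.
Normalise into (−180°, 180°]: -270.8° + 360° = 89.2°.
Positive ⇒ the second point lies to the east; separation 89.2°.

89.2° east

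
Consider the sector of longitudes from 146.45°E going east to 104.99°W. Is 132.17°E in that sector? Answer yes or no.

Band width going east from +146.45° to -104.99°: ((-104.99 − 146.45) mod 360) = 108.56°.
Offset of +132.17° east of the west edge: ((132.17 − 146.45) mod 360) = 345.72°.
345.72° > 108.56° ⇒ outside.

No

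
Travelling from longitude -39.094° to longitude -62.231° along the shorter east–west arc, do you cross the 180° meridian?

Signed shortest Δλ = ((-62.231 − -39.094 + 180) mod 360) − 180 = -23.137°.
Going west by 23.137° from -39.094° reaches -62.231° without touching 180°.

No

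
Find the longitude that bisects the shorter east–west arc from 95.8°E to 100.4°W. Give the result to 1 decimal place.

177.7°E

Signed shortest Δλ from +95.8° to -100.4° is +163.8°.
Midpoint longitude = +95.8° + (+163.8°)/2 = +95.8° + 81.9° = +177.7°.
(The naïve average (+95.8 + -100.4)/2 = -2.3° is on the wrong side of the globe.)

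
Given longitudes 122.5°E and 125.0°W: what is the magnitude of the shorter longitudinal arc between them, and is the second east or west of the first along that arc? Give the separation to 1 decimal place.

112.5° east

Raw difference: -125.0 − 122.5 = -247.5°.
Normalise into (−180°, 180°]: -247.5° + 360° = 112.5°.
Positive ⇒ the second point lies to the east; separation 112.5°.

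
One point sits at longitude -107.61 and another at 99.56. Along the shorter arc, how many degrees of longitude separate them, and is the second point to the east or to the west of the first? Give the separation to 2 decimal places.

Raw difference: 99.56 − -107.61 = 207.17°.
Normalise into (−180°, 180°]: 207.17° − 360° = -152.83°.
Negative ⇒ the second point lies to the west; separation 152.83°.

152.83° west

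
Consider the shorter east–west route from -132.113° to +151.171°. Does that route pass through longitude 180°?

Naïve |151.171 − -132.113| = 283.284° > 180°, so the shorter arc goes the other way round — across 180°.
Signed shortest Δλ = ((151.171 − -132.113 + 180) mod 360) − 180 = -76.716°.
Going west by 76.716° from -132.113° passes through 180° before reaching +151.171°.

Yes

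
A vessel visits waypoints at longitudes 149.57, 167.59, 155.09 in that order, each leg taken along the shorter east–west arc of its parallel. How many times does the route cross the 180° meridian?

Leg 1: +149.57° → +167.59°, shortest Δλ = 18.02° (east) — does not cross 180°.
Leg 2: +167.59° → +155.09°, shortest Δλ = -12.5° (west) — does not cross 180°.
Total crossings: 0.

0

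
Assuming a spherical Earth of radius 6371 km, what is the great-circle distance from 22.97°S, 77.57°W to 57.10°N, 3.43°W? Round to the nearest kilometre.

Δλ = -3.43 − -77.57 = 74.14°.
Δφ = 57.10 − -22.97 = 80.07°.
a = sin²(Δφ/2) + cos φ₁ · cos φ₂ · sin²(Δλ/2) = 0.595494.
c = 2·atan2(√a, √(1−a)) = 1.76297 rad → d = 6371·c ≈ 11231.85 km.

11232 km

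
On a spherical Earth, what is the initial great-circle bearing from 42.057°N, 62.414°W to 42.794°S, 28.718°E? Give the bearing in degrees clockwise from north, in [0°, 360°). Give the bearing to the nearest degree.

124°

Δλ = 28.718 − -62.414 = 91.132°.
θ = atan2( sin Δλ · cos φ₂ , cos φ₁ · sin φ₂ − sin φ₁ · cos φ₂ · cos Δλ )
  = atan2(0.73366, -0.49470) = 123.992° → normalised to [0°, 360°): 123.992°.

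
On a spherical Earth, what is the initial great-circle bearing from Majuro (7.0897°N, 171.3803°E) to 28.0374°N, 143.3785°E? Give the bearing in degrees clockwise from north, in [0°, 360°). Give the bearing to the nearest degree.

312°

Δλ = 143.3785 − 171.3803 = -28.0018°.
θ = atan2( sin Δλ · cos φ₂ , cos φ₁ · sin φ₂ − sin φ₁ · cos φ₂ · cos Δλ )
  = atan2(-0.41440, 0.37027) = -48.219° → normalised to [0°, 360°): 311.781°.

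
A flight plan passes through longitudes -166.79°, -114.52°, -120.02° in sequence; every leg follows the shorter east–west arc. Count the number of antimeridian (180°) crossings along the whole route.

0

Leg 1: -166.79° → -114.52°, shortest Δλ = 52.27° (east) — does not cross 180°.
Leg 2: -114.52° → -120.02°, shortest Δλ = -5.5° (west) — does not cross 180°.
Total crossings: 0.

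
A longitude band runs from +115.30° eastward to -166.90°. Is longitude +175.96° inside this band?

Yes

Band width going east from +115.30° to -166.90°: ((-166.90 − 115.30) mod 360) = 77.80°.
Offset of +175.96° east of the west edge: ((175.96 − 115.30) mod 360) = 60.66°.
60.66° ≤ 77.80° ⇒ inside.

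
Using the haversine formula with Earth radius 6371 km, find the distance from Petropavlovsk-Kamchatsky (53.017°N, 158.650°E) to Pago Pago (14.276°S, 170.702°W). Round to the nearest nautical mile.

Δλ = -170.702 − 158.650 = -329.352°; wrapped into (−180°, 180°]: 30.648°.
Δφ = -14.276 − 53.017 = -67.293°.
a = sin²(Δφ/2) + cos φ₁ · cos φ₂ · sin²(Δλ/2) = 0.347709.
c = 2·atan2(√a, √(1−a)) = 1.26130 rad → d = 6371·c ≈ 8035.72 km ≈ 4338.94 nmi.

4339 nmi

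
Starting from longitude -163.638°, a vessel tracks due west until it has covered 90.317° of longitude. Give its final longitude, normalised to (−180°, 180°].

Start at -163.638°; shift −90.317° → -253.955°.
-253.955° lies outside (−180°, 180°]; add 360° → +106.045°.

+106.045°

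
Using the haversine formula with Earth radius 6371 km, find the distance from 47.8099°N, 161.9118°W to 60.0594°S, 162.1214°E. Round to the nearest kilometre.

12427 km

Δλ = 162.1214 − -161.9118 = 324.0332°; wrapped into (−180°, 180°]: -35.9668°.
Δφ = -60.0594 − 47.8099 = -107.8693°.
a = sin²(Δφ/2) + cos φ₁ · cos φ₂ · sin²(Δλ/2) = 0.685374.
c = 2·atan2(√a, √(1−a)) = 1.95061 rad → d = 6371·c ≈ 12427.35 km.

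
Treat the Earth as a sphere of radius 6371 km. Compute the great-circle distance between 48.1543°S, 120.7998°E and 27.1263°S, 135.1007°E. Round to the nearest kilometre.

Δλ = 135.1007 − 120.7998 = 14.3009°.
Δφ = -27.1263 − -48.1543 = 21.0280°.
a = sin²(Δφ/2) + cos φ₁ · cos φ₂ · sin²(Δλ/2) = 0.042497.
c = 2·atan2(√a, √(1−a)) = 0.41527 rad → d = 6371·c ≈ 2645.71 km.

2646 km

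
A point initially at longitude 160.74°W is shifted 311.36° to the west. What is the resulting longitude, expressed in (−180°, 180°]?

112.10°W

Start at -160.74°; shift −311.36° → -472.10°.
-472.10° lies outside (−180°, 180°]; add 360° → -112.10°.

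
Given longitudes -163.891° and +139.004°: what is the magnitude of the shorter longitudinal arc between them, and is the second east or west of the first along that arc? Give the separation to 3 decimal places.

Raw difference: 139.004 − -163.891 = 302.895°.
Normalise into (−180°, 180°]: 302.895° − 360° = -57.105°.
Negative ⇒ the second point lies to the west; separation 57.105°.

57.105° west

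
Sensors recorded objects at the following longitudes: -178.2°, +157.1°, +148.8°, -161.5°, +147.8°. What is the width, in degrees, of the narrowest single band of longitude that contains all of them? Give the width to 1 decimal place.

Sort the longitudes: -178.2°, -161.5°, +147.8°, +148.8°, +157.1°.
Eastward gaps between consecutive values (wrapping around): 16.7°, 309.3°, 1.0°, 8.3°, 24.7°.
Largest gap = 309.3° ⇒ minimal covering band is its complement: 360° − 309.3° = 50.7°.
Band runs from +147.8° eastward to -161.5°, crossing the antimeridian.

50.7°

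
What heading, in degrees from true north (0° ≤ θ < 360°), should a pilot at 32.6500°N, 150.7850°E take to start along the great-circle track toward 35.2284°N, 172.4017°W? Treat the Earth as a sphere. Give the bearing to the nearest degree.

75°

Δλ = -172.4017 − 150.7850 = -323.1867°; wrapped into (−180°, 180°]: 36.8133°.
θ = atan2( sin Δλ · cos φ₂ , cos φ₁ · sin φ₂ − sin φ₁ · cos φ₂ · cos Δλ )
  = atan2(0.48947, 0.13287) = 74.813° → normalised to [0°, 360°): 74.813°.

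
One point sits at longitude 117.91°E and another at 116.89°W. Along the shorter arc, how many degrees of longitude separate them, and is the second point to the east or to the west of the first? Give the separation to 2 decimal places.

Raw difference: -116.89 − 117.91 = -234.8°.
Normalise into (−180°, 180°]: -234.8° + 360° = 125.2°.
Positive ⇒ the second point lies to the east; separation 125.20°.

125.20° east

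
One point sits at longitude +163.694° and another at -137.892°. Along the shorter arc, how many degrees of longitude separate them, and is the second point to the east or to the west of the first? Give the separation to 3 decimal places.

58.414° east

Raw difference: -137.892 − 163.694 = -301.586°.
Normalise into (−180°, 180°]: -301.586° + 360° = 58.414°.
Positive ⇒ the second point lies to the east; separation 58.414°.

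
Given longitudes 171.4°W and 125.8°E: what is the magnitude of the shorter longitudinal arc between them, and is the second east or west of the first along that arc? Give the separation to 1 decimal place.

Raw difference: 125.8 − -171.4 = 297.2°.
Normalise into (−180°, 180°]: 297.2° − 360° = -62.8°.
Negative ⇒ the second point lies to the west; separation 62.8°.

62.8° west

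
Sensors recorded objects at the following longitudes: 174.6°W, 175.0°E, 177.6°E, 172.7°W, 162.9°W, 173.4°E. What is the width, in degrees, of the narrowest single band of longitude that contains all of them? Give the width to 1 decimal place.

23.7°

Sort the longitudes: -174.6°, -172.7°, -162.9°, +173.4°, +175.0°, +177.6°.
Eastward gaps between consecutive values (wrapping around): 1.9°, 9.8°, 336.3°, 1.6°, 2.6°, 7.8°.
Largest gap = 336.3° ⇒ minimal covering band is its complement: 360° − 336.3° = 23.7°.
Band runs from +173.4° eastward to -162.9°, crossing the antimeridian.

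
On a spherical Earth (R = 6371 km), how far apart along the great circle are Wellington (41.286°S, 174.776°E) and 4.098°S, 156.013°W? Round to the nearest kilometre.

5056 km

Δλ = -156.013 − 174.776 = -330.789°; wrapped into (−180°, 180°]: 29.211°.
Δφ = -4.098 − -41.286 = 37.188°.
a = sin²(Δφ/2) + cos φ₁ · cos φ₂ · sin²(Δλ/2) = 0.149330.
c = 2·atan2(√a, √(1−a)) = 0.79352 rad → d = 6371·c ≈ 5055.51 km.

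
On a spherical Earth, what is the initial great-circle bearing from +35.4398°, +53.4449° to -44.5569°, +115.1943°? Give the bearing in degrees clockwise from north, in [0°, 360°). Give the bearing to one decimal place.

Δλ = 115.1943 − 53.4449 = 61.7494°.
θ = atan2( sin Δλ · cos φ₂ , cos φ₁ · sin φ₂ − sin φ₁ · cos φ₂ · cos Δλ )
  = atan2(0.62768, -0.76719) = 140.712° → normalised to [0°, 360°): 140.712°.

140.7°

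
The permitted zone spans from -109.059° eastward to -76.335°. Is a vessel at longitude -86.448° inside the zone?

Band width going east from -109.059° to -76.335°: ((-76.335 − -109.059) mod 360) = 32.724°.
Offset of -86.448° east of the west edge: ((-86.448 − -109.059) mod 360) = 22.611°.
22.611° ≤ 32.724° ⇒ inside.

Yes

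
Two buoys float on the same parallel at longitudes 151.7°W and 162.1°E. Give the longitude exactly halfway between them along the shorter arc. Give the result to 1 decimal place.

174.8°W

Signed shortest Δλ from -151.7° to +162.1° is -46.2°.
Midpoint longitude = -151.7° + (-46.2°)/2 = -151.7° − 23.1° = -174.8°.
(The naïve average (-151.7 + +162.1)/2 = 5.2° is on the wrong side of the globe.)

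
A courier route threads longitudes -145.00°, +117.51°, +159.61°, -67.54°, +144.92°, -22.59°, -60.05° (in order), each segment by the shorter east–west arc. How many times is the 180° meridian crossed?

Leg 1: -145.00° → +117.51°, shortest Δλ = -97.49° (west) — crosses 180°.
Leg 2: +117.51° → +159.61°, shortest Δλ = 42.1° (east) — does not cross 180°.
Leg 3: +159.61° → -67.54°, shortest Δλ = 132.85° (east) — crosses 180°.
Leg 4: -67.54° → +144.92°, shortest Δλ = -147.54° (west) — crosses 180°.
Leg 5: +144.92° → -22.59°, shortest Δλ = -167.51° (west) — does not cross 180°.
Leg 6: -22.59° → -60.05°, shortest Δλ = -37.46° (west) — does not cross 180°.
Total crossings: 3.

3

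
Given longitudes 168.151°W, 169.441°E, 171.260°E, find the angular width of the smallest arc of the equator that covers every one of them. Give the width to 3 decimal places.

22.408°

Sort the longitudes: -168.151°, +169.441°, +171.260°.
Eastward gaps between consecutive values (wrapping around): 337.592°, 1.819°, 20.589°.
Largest gap = 337.592° ⇒ minimal covering band is its complement: 360° − 337.592° = 22.408°.
Band runs from +169.441° eastward to -168.151°, crossing the antimeridian.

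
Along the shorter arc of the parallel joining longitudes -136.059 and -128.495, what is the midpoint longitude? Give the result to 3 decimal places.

-132.277°

Signed shortest Δλ from -136.059° to -128.495° is +7.564°.
Midpoint longitude = -136.059° + (+7.564°)/2 = -136.059° + 3.782° = -132.277°.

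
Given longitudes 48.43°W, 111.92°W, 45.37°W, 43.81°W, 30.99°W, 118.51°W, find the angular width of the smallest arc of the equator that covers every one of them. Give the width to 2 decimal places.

87.52°

Sort the longitudes: -118.51°, -111.92°, -48.43°, -45.37°, -43.81°, -30.99°.
Eastward gaps between consecutive values (wrapping around): 6.59°, 63.49°, 3.06°, 1.56°, 12.82°, 272.48°.
Largest gap = 272.48° ⇒ minimal covering band is its complement: 360° − 272.48° = 87.52°.
Band runs from -118.51° eastward to -30.99°.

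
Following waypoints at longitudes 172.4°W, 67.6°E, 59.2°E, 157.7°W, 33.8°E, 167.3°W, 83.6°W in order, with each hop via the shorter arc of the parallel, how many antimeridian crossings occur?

Leg 1: -172.4° → +67.6°, shortest Δλ = -120.0° (west) — crosses 180°.
Leg 2: +67.6° → +59.2°, shortest Δλ = -8.4° (west) — does not cross 180°.
Leg 3: +59.2° → -157.7°, shortest Δλ = 143.1° (east) — crosses 180°.
Leg 4: -157.7° → +33.8°, shortest Δλ = -168.5° (west) — crosses 180°.
Leg 5: +33.8° → -167.3°, shortest Δλ = 158.9° (east) — crosses 180°.
Leg 6: -167.3° → -83.6°, shortest Δλ = 83.7° (east) — does not cross 180°.
Total crossings: 4.

4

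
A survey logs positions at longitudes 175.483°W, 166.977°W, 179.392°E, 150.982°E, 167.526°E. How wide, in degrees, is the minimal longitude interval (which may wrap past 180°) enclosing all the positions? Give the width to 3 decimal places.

42.041°

Sort the longitudes: -175.483°, -166.977°, +150.982°, +167.526°, +179.392°.
Eastward gaps between consecutive values (wrapping around): 8.506°, 317.959°, 16.544°, 11.866°, 5.125°.
Largest gap = 317.959° ⇒ minimal covering band is its complement: 360° − 317.959° = 42.041°.
Band runs from +150.982° eastward to -166.977°, crossing the antimeridian.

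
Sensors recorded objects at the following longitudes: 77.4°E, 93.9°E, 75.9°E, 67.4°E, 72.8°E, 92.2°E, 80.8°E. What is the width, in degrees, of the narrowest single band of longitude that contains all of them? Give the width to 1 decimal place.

26.5°

Sort the longitudes: +67.4°, +72.8°, +75.9°, +77.4°, +80.8°, +92.2°, +93.9°.
Eastward gaps between consecutive values (wrapping around): 5.4°, 3.1°, 1.5°, 3.4°, 11.4°, 1.7°, 333.5°.
Largest gap = 333.5° ⇒ minimal covering band is its complement: 360° − 333.5° = 26.5°.
Band runs from +67.4° eastward to +93.9°.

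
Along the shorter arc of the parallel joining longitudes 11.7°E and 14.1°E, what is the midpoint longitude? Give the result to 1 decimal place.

12.9°E

Signed shortest Δλ from +11.7° to +14.1° is +2.4°.
Midpoint longitude = +11.7° + (+2.4°)/2 = +11.7° + 1.2° = +12.9°.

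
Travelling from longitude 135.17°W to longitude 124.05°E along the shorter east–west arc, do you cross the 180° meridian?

Yes

Naïve |124.05 − -135.17| = 259.22° > 180°, so the shorter arc goes the other way round — across 180°.
Signed shortest Δλ = ((124.05 − -135.17 + 180) mod 360) − 180 = -100.78°.
Going west by 100.78° from -135.17° passes through 180° before reaching +124.05°.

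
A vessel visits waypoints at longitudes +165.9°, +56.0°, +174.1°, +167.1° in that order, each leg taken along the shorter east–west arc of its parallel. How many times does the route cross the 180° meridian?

0

Leg 1: +165.9° → +56.0°, shortest Δλ = -109.9° (west) — does not cross 180°.
Leg 2: +56.0° → +174.1°, shortest Δλ = 118.1° (east) — does not cross 180°.
Leg 3: +174.1° → +167.1°, shortest Δλ = -7.0° (west) — does not cross 180°.
Total crossings: 0.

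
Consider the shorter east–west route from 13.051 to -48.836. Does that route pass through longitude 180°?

Signed shortest Δλ = ((-48.836 − 13.051 + 180) mod 360) − 180 = -61.887°.
Going west by 61.887° from +13.051° reaches -48.836° without touching 180°.

No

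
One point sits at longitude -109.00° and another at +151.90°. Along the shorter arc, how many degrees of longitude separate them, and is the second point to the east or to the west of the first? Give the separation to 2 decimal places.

Raw difference: 151.90 − -109.00 = 260.9°.
Normalise into (−180°, 180°]: 260.9° − 360° = -99.1°.
Negative ⇒ the second point lies to the west; separation 99.10°.

99.10° west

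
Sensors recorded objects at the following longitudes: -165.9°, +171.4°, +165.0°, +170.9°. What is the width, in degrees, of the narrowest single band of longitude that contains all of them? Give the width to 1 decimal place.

29.1°

Sort the longitudes: -165.9°, +165.0°, +170.9°, +171.4°.
Eastward gaps between consecutive values (wrapping around): 330.9°, 5.9°, 0.5°, 22.7°.
Largest gap = 330.9° ⇒ minimal covering band is its complement: 360° − 330.9° = 29.1°.
Band runs from +165.0° eastward to -165.9°, crossing the antimeridian.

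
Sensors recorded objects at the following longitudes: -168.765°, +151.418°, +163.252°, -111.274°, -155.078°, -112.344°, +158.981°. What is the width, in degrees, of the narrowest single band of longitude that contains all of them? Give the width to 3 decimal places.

Sort the longitudes: -168.765°, -155.078°, -112.344°, -111.274°, +151.418°, +158.981°, +163.252°.
Eastward gaps between consecutive values (wrapping around): 13.687°, 42.734°, 1.070°, 262.692°, 7.563°, 4.271°, 27.983°.
Largest gap = 262.692° ⇒ minimal covering band is its complement: 360° − 262.692° = 97.308°.
Band runs from +151.418° eastward to -111.274°, crossing the antimeridian.

97.308°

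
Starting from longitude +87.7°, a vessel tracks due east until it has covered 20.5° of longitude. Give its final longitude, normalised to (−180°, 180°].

Start at +87.7°; shift +20.5° → +108.2°.
+108.2° already lies in (−180°, 180°].

+108.2°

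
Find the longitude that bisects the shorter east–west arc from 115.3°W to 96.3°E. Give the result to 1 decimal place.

Signed shortest Δλ from -115.3° to +96.3° is -148.4°.
Midpoint longitude = -115.3° + (-148.4°)/2 = -115.3° − 74.2° = -189.5°.
Normalise into (−180°, 180°]: +170.5°.
(The naïve average (-115.3 + +96.3)/2 = -9.5° is on the wrong side of the globe.)

170.5°E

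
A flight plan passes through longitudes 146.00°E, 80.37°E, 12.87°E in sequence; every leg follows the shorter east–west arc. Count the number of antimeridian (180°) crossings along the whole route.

Leg 1: +146.00° → +80.37°, shortest Δλ = -65.63° (west) — does not cross 180°.
Leg 2: +80.37° → +12.87°, shortest Δλ = -67.5° (west) — does not cross 180°.
Total crossings: 0.

0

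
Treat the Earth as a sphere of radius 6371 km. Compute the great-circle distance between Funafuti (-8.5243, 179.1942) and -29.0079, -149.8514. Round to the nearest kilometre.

Δλ = -149.8514 − 179.1942 = -329.0456°; wrapped into (−180°, 180°]: 30.9544°.
Δφ = -29.0079 − -8.5243 = -20.4836°.
a = sin²(Δφ/2) + cos φ₁ · cos φ₂ · sin²(Δλ/2) = 0.093204.
c = 2·atan2(√a, √(1−a)) = 0.62049 rad → d = 6371·c ≈ 3953.16 km.

3953 km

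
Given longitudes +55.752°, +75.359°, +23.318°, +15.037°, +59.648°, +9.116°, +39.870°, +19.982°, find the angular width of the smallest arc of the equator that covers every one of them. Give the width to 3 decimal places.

66.243°

Sort the longitudes: +9.116°, +15.037°, +19.982°, +23.318°, +39.870°, +55.752°, +59.648°, +75.359°.
Eastward gaps between consecutive values (wrapping around): 5.921°, 4.945°, 3.336°, 16.552°, 15.882°, 3.896°, 15.711°, 293.757°.
Largest gap = 293.757° ⇒ minimal covering band is its complement: 360° − 293.757° = 66.243°.
Band runs from +9.116° eastward to +75.359°.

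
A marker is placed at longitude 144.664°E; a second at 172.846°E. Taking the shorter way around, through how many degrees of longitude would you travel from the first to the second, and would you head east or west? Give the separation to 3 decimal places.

Raw difference: 172.846 − 144.664 = 28.182°.
Normalise into (−180°, 180°]: 28.182° stays 28.182°.
Positive ⇒ the second point lies to the east; separation 28.182°.

28.182° east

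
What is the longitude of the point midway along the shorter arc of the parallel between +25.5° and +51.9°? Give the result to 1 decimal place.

+38.7°

Signed shortest Δλ from +25.5° to +51.9° is +26.4°.
Midpoint longitude = +25.5° + (+26.4°)/2 = +25.5° + 13.2° = +38.7°.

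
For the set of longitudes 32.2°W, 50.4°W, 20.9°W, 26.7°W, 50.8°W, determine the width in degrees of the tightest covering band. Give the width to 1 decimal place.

Sort the longitudes: -50.8°, -50.4°, -32.2°, -26.7°, -20.9°.
Eastward gaps between consecutive values (wrapping around): 0.4°, 18.2°, 5.5°, 5.8°, 330.1°.
Largest gap = 330.1° ⇒ minimal covering band is its complement: 360° − 330.1° = 29.9°.
Band runs from -50.8° eastward to -20.9°.

29.9°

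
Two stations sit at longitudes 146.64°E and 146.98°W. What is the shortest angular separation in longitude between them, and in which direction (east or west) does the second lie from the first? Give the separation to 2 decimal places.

Raw difference: -146.98 − 146.64 = -293.62°.
Normalise into (−180°, 180°]: -293.62° + 360° = 66.38°.
Positive ⇒ the second point lies to the east; separation 66.38°.

66.38° east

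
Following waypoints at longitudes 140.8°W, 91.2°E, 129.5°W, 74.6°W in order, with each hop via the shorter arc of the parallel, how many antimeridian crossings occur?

2

Leg 1: -140.8° → +91.2°, shortest Δλ = -128.0° (west) — crosses 180°.
Leg 2: +91.2° → -129.5°, shortest Δλ = 139.3° (east) — crosses 180°.
Leg 3: -129.5° → -74.6°, shortest Δλ = 54.9° (east) — does not cross 180°.
Total crossings: 2.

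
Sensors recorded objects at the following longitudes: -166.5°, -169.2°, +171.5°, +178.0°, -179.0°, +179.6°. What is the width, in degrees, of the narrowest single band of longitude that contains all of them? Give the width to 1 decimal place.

22.0°

Sort the longitudes: -179.0°, -169.2°, -166.5°, +171.5°, +178.0°, +179.6°.
Eastward gaps between consecutive values (wrapping around): 9.8°, 2.7°, 338.0°, 6.5°, 1.6°, 1.4°.
Largest gap = 338.0° ⇒ minimal covering band is its complement: 360° − 338.0° = 22.0°.
Band runs from +171.5° eastward to -166.5°, crossing the antimeridian.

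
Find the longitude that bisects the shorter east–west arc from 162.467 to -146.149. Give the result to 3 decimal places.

-171.841°

Signed shortest Δλ from +162.467° to -146.149° is +51.384°.
Midpoint longitude = +162.467° + (+51.384°)/2 = +162.467° + 25.692° = +188.159°.
Normalise into (−180°, 180°]: -171.841°.
(The naïve average (+162.467 + -146.149)/2 = 8.159° is on the wrong side of the globe.)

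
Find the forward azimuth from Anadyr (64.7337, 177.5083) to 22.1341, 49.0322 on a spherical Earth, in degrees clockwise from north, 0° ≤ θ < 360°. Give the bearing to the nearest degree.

313°

Δλ = 49.0322 − 177.5083 = -128.4761°.
θ = atan2( sin Δλ · cos φ₂ , cos φ₁ · sin φ₂ − sin φ₁ · cos φ₂ · cos Δλ )
  = atan2(-0.72517, 0.68202) = -46.757° → normalised to [0°, 360°): 313.243°.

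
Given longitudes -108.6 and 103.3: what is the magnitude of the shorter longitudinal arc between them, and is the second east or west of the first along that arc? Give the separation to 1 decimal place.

148.1° west

Raw difference: 103.3 − -108.6 = 211.9°.
Normalise into (−180°, 180°]: 211.9° − 360° = -148.1°.
Negative ⇒ the second point lies to the west; separation 148.1°.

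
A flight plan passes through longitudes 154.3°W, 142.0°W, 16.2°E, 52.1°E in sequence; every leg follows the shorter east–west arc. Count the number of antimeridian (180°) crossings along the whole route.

Leg 1: -154.3° → -142.0°, shortest Δλ = 12.3° (east) — does not cross 180°.
Leg 2: -142.0° → +16.2°, shortest Δλ = 158.2° (east) — does not cross 180°.
Leg 3: +16.2° → +52.1°, shortest Δλ = 35.9° (east) — does not cross 180°.
Total crossings: 0.

0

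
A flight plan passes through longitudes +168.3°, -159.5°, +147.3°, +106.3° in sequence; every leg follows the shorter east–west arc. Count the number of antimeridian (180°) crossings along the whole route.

Leg 1: +168.3° → -159.5°, shortest Δλ = 32.2° (east) — crosses 180°.
Leg 2: -159.5° → +147.3°, shortest Δλ = -53.2° (west) — crosses 180°.
Leg 3: +147.3° → +106.3°, shortest Δλ = -41.0° (west) — does not cross 180°.
Total crossings: 2.

2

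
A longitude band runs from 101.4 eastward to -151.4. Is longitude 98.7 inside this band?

Band width going east from +101.4° to -151.4°: ((-151.4 − 101.4) mod 360) = 107.2°.
Offset of +98.7° east of the west edge: ((98.7 − 101.4) mod 360) = 357.3°.
357.3° > 107.2° ⇒ outside.

No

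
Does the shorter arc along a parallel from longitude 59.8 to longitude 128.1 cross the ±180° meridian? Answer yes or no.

Signed shortest Δλ = ((128.1 − 59.8 + 180) mod 360) − 180 = 68.3°.
Going east by 68.3° from +59.8° reaches +128.1° without touching 180°.

No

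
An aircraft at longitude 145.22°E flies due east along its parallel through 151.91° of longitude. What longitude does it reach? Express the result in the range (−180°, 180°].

62.87°W

Start at +145.22°; shift +151.91° → +297.13°.
+297.13° lies outside (−180°, 180°]; subtract 360° → -62.87°.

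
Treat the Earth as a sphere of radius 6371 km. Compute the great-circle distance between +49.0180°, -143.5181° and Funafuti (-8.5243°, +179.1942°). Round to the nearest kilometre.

Δλ = 179.1942 − -143.5181 = 322.7123°; wrapped into (−180°, 180°]: -37.2877°.
Δφ = -8.5243 − 49.0180 = -57.5423°.
a = sin²(Δφ/2) + cos φ₁ · cos φ₂ · sin²(Δλ/2) = 0.297945.
c = 2·atan2(√a, √(1−a)) = 1.15479 rad → d = 6371·c ≈ 7357.17 km.

7357 km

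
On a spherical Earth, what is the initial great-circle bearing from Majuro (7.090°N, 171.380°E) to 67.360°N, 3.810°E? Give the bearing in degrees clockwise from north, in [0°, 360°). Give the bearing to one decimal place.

355.1°

Δλ = 3.810 − 171.380 = -167.570°.
θ = atan2( sin Δλ · cos φ₂ , cos φ₁ · sin φ₂ − sin φ₁ · cos φ₂ · cos Δλ )
  = atan2(-0.08286, 0.96228) = -4.921° → normalised to [0°, 360°): 355.079°.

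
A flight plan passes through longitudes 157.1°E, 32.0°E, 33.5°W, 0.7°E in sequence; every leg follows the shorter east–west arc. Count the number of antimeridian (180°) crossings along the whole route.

0

Leg 1: +157.1° → +32.0°, shortest Δλ = -125.1° (west) — does not cross 180°.
Leg 2: +32.0° → -33.5°, shortest Δλ = -65.5° (west) — does not cross 180°.
Leg 3: -33.5° → +0.7°, shortest Δλ = 34.2° (east) — does not cross 180°.
Total crossings: 0.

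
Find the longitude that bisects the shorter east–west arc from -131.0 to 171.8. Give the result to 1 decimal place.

Signed shortest Δλ from -131.0° to +171.8° is -57.2°.
Midpoint longitude = -131.0° + (-57.2°)/2 = -131.0° − 28.6° = -159.6°.
(The naïve average (-131.0 + +171.8)/2 = 20.4° is on the wrong side of the globe.)

-159.6°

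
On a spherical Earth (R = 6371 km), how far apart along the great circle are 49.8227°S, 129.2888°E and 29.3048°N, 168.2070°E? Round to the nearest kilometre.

Δλ = 168.2070 − 129.2888 = 38.9182°.
Δφ = 29.3048 − -49.8227 = 79.1275°.
a = sin²(Δφ/2) + cos φ₁ · cos φ₂ · sin²(Δλ/2) = 0.468124.
c = 2·atan2(√a, √(1−a)) = 1.50700 rad → d = 6371·c ≈ 9601.10 km.

9601 km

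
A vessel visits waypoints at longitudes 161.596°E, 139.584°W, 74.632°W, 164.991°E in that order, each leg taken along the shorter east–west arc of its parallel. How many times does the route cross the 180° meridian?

Leg 1: +161.596° → -139.584°, shortest Δλ = 58.82° (east) — crosses 180°.
Leg 2: -139.584° → -74.632°, shortest Δλ = 64.952° (east) — does not cross 180°.
Leg 3: -74.632° → +164.991°, shortest Δλ = -120.377° (west) — crosses 180°.
Total crossings: 2.

2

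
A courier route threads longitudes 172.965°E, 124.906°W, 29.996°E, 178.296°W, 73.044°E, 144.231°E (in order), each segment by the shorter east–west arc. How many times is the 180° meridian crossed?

Leg 1: +172.965° → -124.906°, shortest Δλ = 62.129° (east) — crosses 180°.
Leg 2: -124.906° → +29.996°, shortest Δλ = 154.902° (east) — does not cross 180°.
Leg 3: +29.996° → -178.296°, shortest Δλ = 151.708° (east) — crosses 180°.
Leg 4: -178.296° → +73.044°, shortest Δλ = -108.66° (west) — crosses 180°.
Leg 5: +73.044° → +144.231°, shortest Δλ = 71.187° (east) — does not cross 180°.
Total crossings: 3.

3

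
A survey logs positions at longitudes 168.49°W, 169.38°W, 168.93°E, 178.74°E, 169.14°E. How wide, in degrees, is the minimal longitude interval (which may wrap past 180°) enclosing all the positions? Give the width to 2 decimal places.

Sort the longitudes: -169.38°, -168.49°, +168.93°, +169.14°, +178.74°.
Eastward gaps between consecutive values (wrapping around): 0.89°, 337.42°, 0.21°, 9.60°, 11.88°.
Largest gap = 337.42° ⇒ minimal covering band is its complement: 360° − 337.42° = 22.58°.
Band runs from +168.93° eastward to -168.49°, crossing the antimeridian.

22.58°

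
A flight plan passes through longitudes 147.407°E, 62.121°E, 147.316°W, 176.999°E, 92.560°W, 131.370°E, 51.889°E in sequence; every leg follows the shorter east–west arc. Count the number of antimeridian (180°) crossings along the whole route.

Leg 1: +147.407° → +62.121°, shortest Δλ = -85.286° (west) — does not cross 180°.
Leg 2: +62.121° → -147.316°, shortest Δλ = 150.563° (east) — crosses 180°.
Leg 3: -147.316° → +176.999°, shortest Δλ = -35.685° (west) — crosses 180°.
Leg 4: +176.999° → -92.560°, shortest Δλ = 90.441° (east) — crosses 180°.
Leg 5: -92.560° → +131.370°, shortest Δλ = -136.07° (west) — crosses 180°.
Leg 6: +131.370° → +51.889°, shortest Δλ = -79.481° (west) — does not cross 180°.
Total crossings: 4.

4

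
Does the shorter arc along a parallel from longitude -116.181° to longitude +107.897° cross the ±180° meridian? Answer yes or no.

Yes

Naïve |107.897 − -116.181| = 224.078° > 180°, so the shorter arc goes the other way round — across 180°.
Signed shortest Δλ = ((107.897 − -116.181 + 180) mod 360) − 180 = -135.922°.
Going west by 135.922° from -116.181° passes through 180° before reaching +107.897°.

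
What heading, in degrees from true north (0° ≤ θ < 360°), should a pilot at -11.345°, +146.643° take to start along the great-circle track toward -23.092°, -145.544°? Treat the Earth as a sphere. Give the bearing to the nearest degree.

Δλ = -145.544 − 146.643 = -292.187°; wrapped into (−180°, 180°]: 67.813°.
θ = atan2( sin Δλ · cos φ₂ , cos φ₁ · sin φ₂ − sin φ₁ · cos φ₂ · cos Δλ )
  = atan2(0.85177, -0.31621) = 110.367° → normalised to [0°, 360°): 110.367°.

110°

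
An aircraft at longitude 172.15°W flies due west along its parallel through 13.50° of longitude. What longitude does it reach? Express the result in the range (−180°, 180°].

174.35°E

Start at -172.15°; shift −13.50° → -185.65°.
-185.65° lies outside (−180°, 180°]; add 360° → +174.35°.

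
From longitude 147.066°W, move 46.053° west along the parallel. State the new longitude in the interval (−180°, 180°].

166.881°E

Start at -147.066°; shift −46.053° → -193.119°.
-193.119° lies outside (−180°, 180°]; add 360° → +166.881°.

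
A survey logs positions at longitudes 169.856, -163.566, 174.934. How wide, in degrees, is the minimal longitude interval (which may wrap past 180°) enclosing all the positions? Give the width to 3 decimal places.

26.578°

Sort the longitudes: -163.566°, +169.856°, +174.934°.
Eastward gaps between consecutive values (wrapping around): 333.422°, 5.078°, 21.500°.
Largest gap = 333.422° ⇒ minimal covering band is its complement: 360° − 333.422° = 26.578°.
Band runs from +169.856° eastward to -163.566°, crossing the antimeridian.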